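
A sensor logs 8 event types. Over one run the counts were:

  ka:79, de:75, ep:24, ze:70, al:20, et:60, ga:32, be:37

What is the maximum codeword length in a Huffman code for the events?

Merge the two lowest-weight nodes at each step:
combine al(20), ep(24) → 44
combine ga(32), be(37) → 69
combine 44, et(60) → 104
combine 69, ze(70) → 139
combine de(75), ka(79) → 154
combine 104, 139 → 243
combine 154, 243 → 397
The rarest symbols sit at the bottom; the longest codeword is 4 bits.

4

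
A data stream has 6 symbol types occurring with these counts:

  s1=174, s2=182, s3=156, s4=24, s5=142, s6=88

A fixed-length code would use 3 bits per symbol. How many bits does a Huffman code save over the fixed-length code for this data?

Fixed-length: 3 bits × 766 symbols = 2298 bits.
Huffman merges:
combine s4(24), s6(88) → 112
combine 112, s5(142) → 254
combine s3(156), s1(174) → 330
combine s2(182), 254 → 436
combine 330, 436 → 766
Huffman total = 112 + 254 + 330 + 436 + 766 = 1898 bits.
Saving = 2298 − 1898 = 400 bits.

400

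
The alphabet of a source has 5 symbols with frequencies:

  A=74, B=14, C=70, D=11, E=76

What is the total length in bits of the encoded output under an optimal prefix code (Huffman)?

515

Greedily combine the two least-frequent nodes:
D(11) + B(14) → 25
25 + C(70) → 95
A(74) + E(76) → 150
95 + 150 → 245
The encoded length is the sum of every internal node's weight: 25 + 95 + 150 + 245 = 515 bits.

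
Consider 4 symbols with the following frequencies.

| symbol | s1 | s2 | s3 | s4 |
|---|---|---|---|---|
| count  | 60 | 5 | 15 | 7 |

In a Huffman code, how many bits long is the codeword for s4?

3

Repeatedly merge the two smallest:
combine s2(5), s4(7) → 12
combine 12, s3(15) → 27
combine 27, s1(60) → 87
The subtree containing s4 is merged 3 times, so code length = 3.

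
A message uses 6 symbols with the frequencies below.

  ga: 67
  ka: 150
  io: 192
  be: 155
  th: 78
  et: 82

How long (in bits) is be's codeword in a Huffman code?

2

Huffman merges, smallest pair first:
merge ga(67) and th(78): 145
merge et(82) and 145: 227
merge ka(150) and be(155): 305
merge io(192) and 227: 419
merge 305 and 419: 724
be sits 2 levels below the root, so its codeword is 2 bits.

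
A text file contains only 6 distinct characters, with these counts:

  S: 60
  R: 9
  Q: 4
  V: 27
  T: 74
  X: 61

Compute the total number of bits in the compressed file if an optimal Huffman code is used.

Greedily combine the two least-frequent nodes:
merge Q(4) and R(9): 13
merge 13 and V(27): 40
merge 40 and S(60): 100
merge X(61) and T(74): 135
merge 100 and 135: 235
Total encoded bits = sum of merged weights = 13 + 40 + 100 + 135 + 235 = 523.

523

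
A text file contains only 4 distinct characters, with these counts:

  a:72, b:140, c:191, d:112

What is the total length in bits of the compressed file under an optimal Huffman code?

1023

Merge the two smallest weights repeatedly:
a(72) + d(112) → 184
b(140) + 184 → 324
c(191) + 324 → 515
Each symbol's bit-cost is frequency × depth; summing gives 1023 bits (equivalently 184 + 324 + 515).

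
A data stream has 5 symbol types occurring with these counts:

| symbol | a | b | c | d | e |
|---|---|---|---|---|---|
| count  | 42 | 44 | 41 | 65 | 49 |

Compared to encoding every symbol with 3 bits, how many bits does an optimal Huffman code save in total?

158

Fixed-length: 3 bits × 241 symbols = 723 bits.
Huffman merges:
combine c(41), a(42) → 83
combine b(44), e(49) → 93
combine d(65), 83 → 148
combine 93, 148 → 241
Huffman total = 83 + 93 + 148 + 241 = 565 bits.
Saving = 723 − 565 = 158 bits.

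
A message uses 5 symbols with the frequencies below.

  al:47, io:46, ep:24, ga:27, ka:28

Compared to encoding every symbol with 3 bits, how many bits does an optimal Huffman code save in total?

121

Fixed-length: 3 bits × 172 symbols = 516 bits.
Huffman merges:
ep(24) + ga(27) → 51
ka(28) + io(46) → 74
al(47) + 51 → 98
74 + 98 → 172
Huffman total = 51 + 74 + 98 + 172 = 395 bits.
Saving = 516 − 395 = 121 bits.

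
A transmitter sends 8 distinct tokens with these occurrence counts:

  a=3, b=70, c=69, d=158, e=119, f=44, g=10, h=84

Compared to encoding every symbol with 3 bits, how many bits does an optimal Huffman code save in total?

207

Fixed-length: 3 bits × 557 symbols = 1671 bits.
Huffman merges:
merge a(3) and g(10): 13
merge 13 and f(44): 57
merge 57 and c(69): 126
merge b(70) and h(84): 154
merge e(119) and 126: 245
merge 154 and d(158): 312
merge 245 and 312: 557
Huffman total = 13 + 57 + 126 + 154 + 245 + 312 + 557 = 1464 bits.
Saving = 1671 − 1464 = 207 bits.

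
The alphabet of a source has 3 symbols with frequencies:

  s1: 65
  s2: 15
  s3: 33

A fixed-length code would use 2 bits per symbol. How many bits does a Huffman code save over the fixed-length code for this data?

65

Fixed-length: 2 bits × 113 symbols = 226 bits.
Huffman merges:
s2(15) + s3(33) → 48
48 + s1(65) → 113
Huffman total = 48 + 113 = 161 bits.
Saving = 226 − 161 = 65 bits.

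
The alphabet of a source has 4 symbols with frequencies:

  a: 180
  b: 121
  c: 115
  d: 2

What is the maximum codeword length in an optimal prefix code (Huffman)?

Merge the two lowest-weight nodes at each step:
merge d(2) and c(115): 117
merge 117 and b(121): 238
merge a(180) and 238: 418
The first pair merged (d, c) ends up deepest, at depth 3.

3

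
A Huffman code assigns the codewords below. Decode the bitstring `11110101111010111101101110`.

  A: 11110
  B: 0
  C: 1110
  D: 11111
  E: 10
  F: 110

AEAEAFC

Read left to right; each codeword is recognised as soon as it completes (prefix code):
  11110→A | 10→E | 11110→A | 10→E | 11110→A | 110→F | 1110→C
Decoded message: AEAEAFC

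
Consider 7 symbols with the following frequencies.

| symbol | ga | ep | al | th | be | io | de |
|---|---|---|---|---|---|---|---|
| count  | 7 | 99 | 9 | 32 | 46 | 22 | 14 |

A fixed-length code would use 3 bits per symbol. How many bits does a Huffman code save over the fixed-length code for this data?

152

Fixed-length: 3 bits × 229 symbols = 687 bits.
Huffman merges:
combine ga(7), al(9) → 16
combine de(14), 16 → 30
combine io(22), 30 → 52
combine th(32), be(46) → 78
combine 52, 78 → 130
combine ep(99), 130 → 229
Huffman total = 16 + 30 + 52 + 78 + 130 + 229 = 535 bits.
Saving = 687 − 535 = 152 bits.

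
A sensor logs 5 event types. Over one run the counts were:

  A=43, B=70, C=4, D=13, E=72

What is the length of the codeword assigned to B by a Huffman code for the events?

Repeatedly merge the two smallest:
C(4) + D(13) → 17
17 + A(43) → 60
60 + B(70) → 130
E(72) + 130 → 202
The subtree containing B is merged 2 times, so code length = 2.

2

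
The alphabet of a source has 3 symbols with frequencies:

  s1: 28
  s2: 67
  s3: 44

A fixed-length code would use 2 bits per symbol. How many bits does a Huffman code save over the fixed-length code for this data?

Fixed-length: 2 bits × 139 symbols = 278 bits.
Huffman merges:
combine s1(28), s3(44) → 72
combine s2(67), 72 → 139
Huffman total = 72 + 139 = 211 bits.
Saving = 278 − 211 = 67 bits.

67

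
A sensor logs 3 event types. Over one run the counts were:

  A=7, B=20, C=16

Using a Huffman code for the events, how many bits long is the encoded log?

66

Greedily combine the two least-frequent nodes:
combine A(7), C(16) → 23
combine B(20), 23 → 43
Each symbol's bit-cost is frequency × depth; summing gives 66 bits (equivalently 23 + 43).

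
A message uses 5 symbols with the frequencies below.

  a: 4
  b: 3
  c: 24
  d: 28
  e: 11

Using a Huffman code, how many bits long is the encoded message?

137

Greedily combine the two least-frequent nodes:
merge b(3) and a(4): 7
merge 7 and e(11): 18
merge 18 and c(24): 42
merge d(28) and 42: 70
The encoded length is the sum of every internal node's weight: 7 + 18 + 42 + 70 = 137 bits.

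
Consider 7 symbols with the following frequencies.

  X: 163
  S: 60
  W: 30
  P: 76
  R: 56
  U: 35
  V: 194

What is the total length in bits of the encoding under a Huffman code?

1550

Greedily combine the two least-frequent nodes:
combine W(30), U(35) → 65
combine R(56), S(60) → 116
combine 65, P(76) → 141
combine 116, 141 → 257
combine X(163), V(194) → 357
combine 257, 357 → 614
Total encoded bits = sum of merged weights = 65 + 116 + 141 + 257 + 357 + 614 = 1550.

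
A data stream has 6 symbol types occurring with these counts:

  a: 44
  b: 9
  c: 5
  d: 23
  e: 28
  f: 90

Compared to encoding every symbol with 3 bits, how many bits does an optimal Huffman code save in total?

Fixed-length: 3 bits × 199 symbols = 597 bits.
Huffman merges:
merge c(5) and b(9): 14
merge 14 and d(23): 37
merge e(28) and 37: 65
merge a(44) and 65: 109
merge f(90) and 109: 199
Huffman total = 14 + 37 + 65 + 109 + 199 = 424 bits.
Saving = 597 − 424 = 173 bits.

173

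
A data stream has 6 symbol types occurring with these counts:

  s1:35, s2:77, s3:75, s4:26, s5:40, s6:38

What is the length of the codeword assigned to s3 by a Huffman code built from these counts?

2

Huffman merges, smallest pair first:
combine s4(26), s1(35) → 61
combine s6(38), s5(40) → 78
combine 61, s3(75) → 136
combine s2(77), 78 → 155
combine 136, 155 → 291
The subtree containing s3 is merged 2 times, so code length = 2.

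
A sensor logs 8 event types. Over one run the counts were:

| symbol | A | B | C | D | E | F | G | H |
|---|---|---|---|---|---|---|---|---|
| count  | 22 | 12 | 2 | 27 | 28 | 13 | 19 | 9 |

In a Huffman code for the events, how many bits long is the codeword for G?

Repeatedly merge the two smallest:
C(2) + H(9) → 11
11 + B(12) → 23
F(13) + G(19) → 32
A(22) + 23 → 45
D(27) + E(28) → 55
32 + 45 → 77
55 + 77 → 132
G's leaf is at depth 3, giving a 3-bit codeword.

3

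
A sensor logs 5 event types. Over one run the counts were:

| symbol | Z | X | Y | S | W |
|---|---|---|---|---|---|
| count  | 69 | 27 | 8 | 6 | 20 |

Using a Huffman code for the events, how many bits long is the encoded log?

Build the Huffman tree bottom-up:
combine S(6), Y(8) → 14
combine 14, W(20) → 34
combine X(27), 34 → 61
combine 61, Z(69) → 130
Total encoded bits = sum of merged weights = 14 + 34 + 61 + 130 = 239.

239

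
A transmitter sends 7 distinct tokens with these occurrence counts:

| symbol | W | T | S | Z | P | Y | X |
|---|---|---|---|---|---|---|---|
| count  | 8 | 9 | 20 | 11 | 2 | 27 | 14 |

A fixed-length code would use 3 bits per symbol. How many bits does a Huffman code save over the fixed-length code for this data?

Fixed-length: 3 bits × 91 symbols = 273 bits.
Huffman merges:
merge P(2) and W(8): 10
merge T(9) and 10: 19
merge Z(11) and X(14): 25
merge 19 and S(20): 39
merge 25 and Y(27): 52
merge 39 and 52: 91
Huffman total = 10 + 19 + 25 + 39 + 52 + 91 = 236 bits.
Saving = 273 − 236 = 37 bits.

37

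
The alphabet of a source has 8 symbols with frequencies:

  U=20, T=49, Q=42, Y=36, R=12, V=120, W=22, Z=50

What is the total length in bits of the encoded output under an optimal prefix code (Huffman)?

965

Greedily combine the two least-frequent nodes:
combine R(12), U(20) → 32
combine W(22), 32 → 54
combine Y(36), Q(42) → 78
combine T(49), Z(50) → 99
combine 54, 78 → 132
combine 99, V(120) → 219
combine 132, 219 → 351
The encoded length is the sum of every internal node's weight: 32 + 54 + 78 + 99 + 132 + 219 + 351 = 965 bits.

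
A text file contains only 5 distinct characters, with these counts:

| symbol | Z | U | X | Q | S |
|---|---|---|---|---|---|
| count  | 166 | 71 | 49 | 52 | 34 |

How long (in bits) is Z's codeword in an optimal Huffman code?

Repeatedly merge the two smallest:
combine S(34), X(49) → 83
combine Q(52), U(71) → 123
combine 83, 123 → 206
combine Z(166), 206 → 372
Z sits one level below the root: a 1-bit codeword.

1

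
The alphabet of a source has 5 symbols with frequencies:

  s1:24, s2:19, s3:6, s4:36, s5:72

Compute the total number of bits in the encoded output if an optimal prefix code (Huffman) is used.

Greedily combine the two least-frequent nodes:
combine s3(6), s2(19) → 25
combine s1(24), 25 → 49
combine s4(36), 49 → 85
combine s5(72), 85 → 157
Total encoded bits = sum of merged weights = 25 + 49 + 85 + 157 = 316.

316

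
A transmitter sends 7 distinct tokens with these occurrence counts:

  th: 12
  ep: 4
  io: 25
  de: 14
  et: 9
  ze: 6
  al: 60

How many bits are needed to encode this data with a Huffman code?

Greedily combine the two least-frequent nodes:
combine ep(4), ze(6) → 10
combine et(9), 10 → 19
combine th(12), de(14) → 26
combine 19, io(25) → 44
combine 26, 44 → 70
combine al(60), 70 → 130
Total encoded bits = sum of merged weights = 10 + 19 + 26 + 44 + 70 + 130 = 299.

299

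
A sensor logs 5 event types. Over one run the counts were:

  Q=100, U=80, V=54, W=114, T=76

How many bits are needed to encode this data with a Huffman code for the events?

Build the Huffman tree bottom-up:
V(54) + T(76) → 130
U(80) + Q(100) → 180
W(114) + 130 → 244
180 + 244 → 424
Total encoded bits = sum of merged weights = 130 + 180 + 244 + 424 = 978.

978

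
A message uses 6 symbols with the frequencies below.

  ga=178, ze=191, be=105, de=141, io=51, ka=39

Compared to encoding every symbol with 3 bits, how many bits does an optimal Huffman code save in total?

Fixed-length: 3 bits × 705 symbols = 2115 bits.
Huffman merges:
merge ka(39) and io(51): 90
merge 90 and be(105): 195
merge de(141) and ga(178): 319
merge ze(191) and 195: 386
merge 319 and 386: 705
Huffman total = 90 + 195 + 319 + 386 + 705 = 1695 bits.
Saving = 2115 − 1695 = 420 bits.

420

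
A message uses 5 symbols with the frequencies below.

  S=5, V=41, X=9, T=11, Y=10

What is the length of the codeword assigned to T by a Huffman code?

3

Build the tree from the bottom:
merge S(5) and X(9): 14
merge Y(10) and T(11): 21
merge 14 and 21: 35
merge 35 and V(41): 76
T sits 3 levels below the root, so its codeword is 3 bits.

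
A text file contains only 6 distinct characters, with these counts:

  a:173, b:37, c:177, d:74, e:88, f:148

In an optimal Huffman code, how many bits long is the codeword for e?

Repeatedly merge the two smallest:
merge b(37) and d(74): 111
merge e(88) and 111: 199
merge f(148) and a(173): 321
merge c(177) and 199: 376
merge 321 and 376: 697
The subtree containing e is merged 3 times, so code length = 3.

3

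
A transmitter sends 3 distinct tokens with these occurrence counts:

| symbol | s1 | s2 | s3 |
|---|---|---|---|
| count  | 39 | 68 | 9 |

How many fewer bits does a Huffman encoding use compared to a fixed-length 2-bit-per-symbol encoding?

68

Fixed-length: 2 bits × 116 symbols = 232 bits.
Huffman merges:
merge s3(9) and s1(39): 48
merge 48 and s2(68): 116
Huffman total = 48 + 116 = 164 bits.
Saving = 232 − 164 = 68 bits.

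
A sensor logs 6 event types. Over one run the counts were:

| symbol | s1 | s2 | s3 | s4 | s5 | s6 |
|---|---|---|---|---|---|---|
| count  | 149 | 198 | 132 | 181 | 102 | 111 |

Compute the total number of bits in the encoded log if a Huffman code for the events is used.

2240

Build the Huffman tree bottom-up:
merge s5(102) and s6(111): 213
merge s3(132) and s1(149): 281
merge s4(181) and s2(198): 379
merge 213 and 281: 494
merge 379 and 494: 873
The encoded length is the sum of every internal node's weight: 213 + 281 + 379 + 494 + 873 = 2240 bits.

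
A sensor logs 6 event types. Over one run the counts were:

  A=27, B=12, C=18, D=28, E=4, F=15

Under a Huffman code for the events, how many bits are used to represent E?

4

Repeatedly merge the two smallest:
merge E(4) and B(12): 16
merge F(15) and 16: 31
merge C(18) and A(27): 45
merge D(28) and 31: 59
merge 45 and 59: 104
E sits 4 levels below the root, so its codeword is 4 bits.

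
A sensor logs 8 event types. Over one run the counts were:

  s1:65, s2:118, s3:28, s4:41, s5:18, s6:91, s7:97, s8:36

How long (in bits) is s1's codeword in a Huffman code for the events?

3

Build the tree from the bottom:
merge s5(18) and s3(28): 46
merge s8(36) and s4(41): 77
merge 46 and s1(65): 111
merge 77 and s6(91): 168
merge s7(97) and 111: 208
merge s2(118) and 168: 286
merge 208 and 286: 494
The subtree containing s1 is merged 3 times, so code length = 3.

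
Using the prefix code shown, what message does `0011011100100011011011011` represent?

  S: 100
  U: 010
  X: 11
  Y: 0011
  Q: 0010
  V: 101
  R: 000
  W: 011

Read left to right; each codeword is recognised as soon as it completes (prefix code):
  0011→Y | 011→W | 100→S | 100→S | 011→W | 011→W | 011→W | 011→W
Decoded message: YWSSWWWW

YWSSWWWW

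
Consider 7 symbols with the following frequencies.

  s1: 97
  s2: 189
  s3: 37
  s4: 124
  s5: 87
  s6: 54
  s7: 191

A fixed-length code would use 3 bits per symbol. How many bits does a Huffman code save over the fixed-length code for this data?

289

Fixed-length: 3 bits × 779 symbols = 2337 bits.
Huffman merges:
combine s3(37), s6(54) → 91
combine s5(87), 91 → 178
combine s1(97), s4(124) → 221
combine 178, s2(189) → 367
combine s7(191), 221 → 412
combine 367, 412 → 779
Huffman total = 91 + 178 + 221 + 367 + 412 + 779 = 2048 bits.
Saving = 2337 − 2048 = 289 bits.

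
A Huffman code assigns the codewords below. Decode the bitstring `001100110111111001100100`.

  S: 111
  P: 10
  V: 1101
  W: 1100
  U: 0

Read left to right; each codeword is recognised as soon as it completes (prefix code):
  0→U | 0→U | 1100→W | 1101→V | 111→S | 1100→W | 1100→W | 10→P | 0→U
Decoded message: UUWVSWWPU

UUWVSWWPU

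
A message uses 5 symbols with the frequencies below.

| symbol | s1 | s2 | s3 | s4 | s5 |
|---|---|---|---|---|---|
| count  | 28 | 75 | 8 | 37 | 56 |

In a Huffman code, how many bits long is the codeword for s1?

4

Build the tree from the bottom:
s3(8) + s1(28) → 36
36 + s4(37) → 73
s5(56) + 73 → 129
s2(75) + 129 → 204
s1's leaf is at depth 4, giving a 4-bit codeword.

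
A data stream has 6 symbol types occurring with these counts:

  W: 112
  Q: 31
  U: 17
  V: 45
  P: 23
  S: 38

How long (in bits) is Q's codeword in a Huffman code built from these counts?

Repeatedly merge the two smallest:
combine U(17), P(23) → 40
combine Q(31), S(38) → 69
combine 40, V(45) → 85
combine 69, 85 → 154
combine W(112), 154 → 266
Q sits 3 levels below the root, so its codeword is 3 bits.

3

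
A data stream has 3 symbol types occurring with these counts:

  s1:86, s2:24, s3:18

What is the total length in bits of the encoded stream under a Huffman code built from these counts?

Merge the two smallest weights repeatedly:
merge s3(18) and s2(24): 42
merge 42 and s1(86): 128
The encoded length is the sum of every internal node's weight: 42 + 128 = 170 bits.

170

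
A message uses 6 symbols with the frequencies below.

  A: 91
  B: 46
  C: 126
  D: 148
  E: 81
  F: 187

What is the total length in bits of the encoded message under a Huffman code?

1702

Merge the two smallest weights repeatedly:
merge B(46) and E(81): 127
merge A(91) and C(126): 217
merge 127 and D(148): 275
merge F(187) and 217: 404
merge 275 and 404: 679
Total encoded bits = sum of merged weights = 127 + 217 + 275 + 404 + 679 = 1702.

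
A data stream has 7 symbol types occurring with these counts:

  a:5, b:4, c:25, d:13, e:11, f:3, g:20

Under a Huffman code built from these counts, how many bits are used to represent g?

2

Repeatedly merge the two smallest:
f(3) + b(4) → 7
a(5) + 7 → 12
e(11) + 12 → 23
d(13) + g(20) → 33
23 + c(25) → 48
33 + 48 → 81
g sits 2 levels below the root, so its codeword is 2 bits.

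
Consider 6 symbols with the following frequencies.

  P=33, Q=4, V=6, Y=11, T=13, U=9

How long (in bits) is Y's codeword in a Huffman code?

Build the tree from the bottom:
Q(4) + V(6) → 10
U(9) + 10 → 19
Y(11) + T(13) → 24
19 + 24 → 43
P(33) + 43 → 76
The subtree containing Y is merged 3 times, so code length = 3.

3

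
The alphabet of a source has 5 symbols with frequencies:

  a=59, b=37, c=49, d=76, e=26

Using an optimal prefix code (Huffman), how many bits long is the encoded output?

557

Merge the two smallest weights repeatedly:
merge e(26) and b(37): 63
merge c(49) and a(59): 108
merge 63 and d(76): 139
merge 108 and 139: 247
Total encoded bits = sum of merged weights = 63 + 108 + 139 + 247 = 557.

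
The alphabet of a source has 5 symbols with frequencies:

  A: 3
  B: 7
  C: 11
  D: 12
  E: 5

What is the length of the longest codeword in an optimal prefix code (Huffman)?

Merge the two lowest-weight nodes at each step:
A(3) + E(5) → 8
B(7) + 8 → 15
C(11) + D(12) → 23
15 + 23 → 38
The rarest symbols sit at the bottom; the longest codeword is 3 bits.

3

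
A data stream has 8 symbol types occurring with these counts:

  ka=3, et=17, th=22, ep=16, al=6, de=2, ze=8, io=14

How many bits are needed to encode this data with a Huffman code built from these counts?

241

Greedily combine the two least-frequent nodes:
de(2) + ka(3) → 5
5 + al(6) → 11
ze(8) + 11 → 19
io(14) + ep(16) → 30
et(17) + 19 → 36
th(22) + 30 → 52
36 + 52 → 88
Total encoded bits = sum of merged weights = 5 + 11 + 19 + 30 + 36 + 52 + 88 = 241.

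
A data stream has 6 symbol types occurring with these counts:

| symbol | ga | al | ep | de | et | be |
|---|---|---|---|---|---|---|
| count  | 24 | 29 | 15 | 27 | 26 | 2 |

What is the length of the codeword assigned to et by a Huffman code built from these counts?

Repeatedly merge the two smallest:
merge be(2) and ep(15): 17
merge 17 and ga(24): 41
merge et(26) and de(27): 53
merge al(29) and 41: 70
merge 53 and 70: 123
The subtree containing et is merged 2 times, so code length = 2.

2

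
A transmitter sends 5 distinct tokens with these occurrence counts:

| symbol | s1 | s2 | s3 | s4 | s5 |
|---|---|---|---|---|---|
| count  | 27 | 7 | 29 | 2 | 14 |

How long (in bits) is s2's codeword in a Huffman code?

Huffman merges, smallest pair first:
s4(2) + s2(7) → 9
9 + s5(14) → 23
23 + s1(27) → 50
s3(29) + 50 → 79
s2's leaf is at depth 4, giving a 4-bit codeword.

4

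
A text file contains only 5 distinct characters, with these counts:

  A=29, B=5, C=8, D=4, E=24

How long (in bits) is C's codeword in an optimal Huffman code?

Huffman merges, smallest pair first:
combine D(4), B(5) → 9
combine C(8), 9 → 17
combine 17, E(24) → 41
combine A(29), 41 → 70
C sits 3 levels below the root, so its codeword is 3 bits.

3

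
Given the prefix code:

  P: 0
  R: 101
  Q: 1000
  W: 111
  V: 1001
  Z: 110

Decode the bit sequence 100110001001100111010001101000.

Read left to right; each codeword is recognised as soon as it completes (prefix code):
  1001→V | 1000→Q | 1001→V | 1001→V | 110→Z | 1000→Q | 110→Z | 1000→Q
Decoded message: VQVVZQZQ

VQVVZQZQ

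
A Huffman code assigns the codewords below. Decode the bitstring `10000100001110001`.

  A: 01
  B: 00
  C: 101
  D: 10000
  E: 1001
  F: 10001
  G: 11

Read left to right; each codeword is recognised as soon as it completes (prefix code):
  10000→D | 10000→D | 11→G | 10001→F
Decoded message: DDGF

DDGF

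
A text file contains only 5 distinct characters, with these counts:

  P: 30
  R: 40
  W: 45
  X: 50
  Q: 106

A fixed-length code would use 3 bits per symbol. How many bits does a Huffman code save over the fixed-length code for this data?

212

Fixed-length: 3 bits × 271 symbols = 813 bits.
Huffman merges:
merge P(30) and R(40): 70
merge W(45) and X(50): 95
merge 70 and 95: 165
merge Q(106) and 165: 271
Huffman total = 70 + 95 + 165 + 271 = 601 bits.
Saving = 813 − 601 = 212 bits.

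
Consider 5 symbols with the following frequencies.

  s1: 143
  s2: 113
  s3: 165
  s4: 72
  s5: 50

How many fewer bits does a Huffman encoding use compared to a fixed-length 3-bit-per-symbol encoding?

Fixed-length: 3 bits × 543 symbols = 1629 bits.
Huffman merges:
s5(50) + s4(72) → 122
s2(113) + 122 → 235
s1(143) + s3(165) → 308
235 + 308 → 543
Huffman total = 122 + 235 + 308 + 543 = 1208 bits.
Saving = 1629 − 1208 = 421 bits.

421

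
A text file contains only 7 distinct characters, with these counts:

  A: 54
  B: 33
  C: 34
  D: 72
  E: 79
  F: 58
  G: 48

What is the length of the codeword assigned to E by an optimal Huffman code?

2

Huffman merges, smallest pair first:
merge B(33) and C(34): 67
merge G(48) and A(54): 102
merge F(58) and 67: 125
merge D(72) and E(79): 151
merge 102 and 125: 227
merge 151 and 227: 378
The subtree containing E is merged 2 times, so code length = 2.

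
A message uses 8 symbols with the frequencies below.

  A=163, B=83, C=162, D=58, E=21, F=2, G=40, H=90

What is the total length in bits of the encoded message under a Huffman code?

1618

Build the Huffman tree bottom-up:
combine F(2), E(21) → 23
combine 23, G(40) → 63
combine D(58), 63 → 121
combine B(83), H(90) → 173
combine 121, C(162) → 283
combine A(163), 173 → 336
combine 283, 336 → 619
The encoded length is the sum of every internal node's weight: 23 + 63 + 121 + 173 + 283 + 336 + 619 = 1618 bits.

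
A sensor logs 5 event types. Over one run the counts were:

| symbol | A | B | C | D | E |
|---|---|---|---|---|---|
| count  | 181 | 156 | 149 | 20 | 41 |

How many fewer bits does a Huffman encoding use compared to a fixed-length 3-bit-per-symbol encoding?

486

Fixed-length: 3 bits × 547 symbols = 1641 bits.
Huffman merges:
combine D(20), E(41) → 61
combine 61, C(149) → 210
combine B(156), A(181) → 337
combine 210, 337 → 547
Huffman total = 61 + 210 + 337 + 547 = 1155 bits.
Saving = 1641 − 1155 = 486 bits.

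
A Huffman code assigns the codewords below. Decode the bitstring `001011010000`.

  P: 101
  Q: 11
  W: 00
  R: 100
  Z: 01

Read left to right; each codeword is recognised as soon as it completes (prefix code):
  00→W | 101→P | 101→P | 00→W | 00→W
Decoded message: WPPWW

WPPWW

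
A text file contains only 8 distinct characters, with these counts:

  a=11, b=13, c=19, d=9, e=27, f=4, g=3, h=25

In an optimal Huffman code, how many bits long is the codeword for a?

3

Build the tree from the bottom:
g(3) + f(4) → 7
7 + d(9) → 16
a(11) + b(13) → 24
16 + c(19) → 35
24 + h(25) → 49
e(27) + 35 → 62
49 + 62 → 111
The subtree containing a is merged 3 times, so code length = 3.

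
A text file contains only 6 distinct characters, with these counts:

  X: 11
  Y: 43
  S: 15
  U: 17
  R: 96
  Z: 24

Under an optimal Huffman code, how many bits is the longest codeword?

Merge the two lowest-weight nodes at each step:
merge X(11) and S(15): 26
merge U(17) and Z(24): 41
merge 26 and 41: 67
merge Y(43) and 67: 110
merge R(96) and 110: 206
The first pair merged (X, S) ends up deepest, at depth 4.

4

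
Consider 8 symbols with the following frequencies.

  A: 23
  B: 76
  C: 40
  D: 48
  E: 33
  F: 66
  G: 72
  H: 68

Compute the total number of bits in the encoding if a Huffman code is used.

1258

Greedily combine the two least-frequent nodes:
combine A(23), E(33) → 56
combine C(40), D(48) → 88
combine 56, F(66) → 122
combine H(68), G(72) → 140
combine B(76), 88 → 164
combine 122, 140 → 262
combine 164, 262 → 426
The encoded length is the sum of every internal node's weight: 56 + 88 + 122 + 140 + 164 + 262 + 426 = 1258 bits.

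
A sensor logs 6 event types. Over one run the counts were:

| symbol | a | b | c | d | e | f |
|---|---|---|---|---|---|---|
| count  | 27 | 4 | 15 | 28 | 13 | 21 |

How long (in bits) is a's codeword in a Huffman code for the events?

Build the tree from the bottom:
b(4) + e(13) → 17
c(15) + 17 → 32
f(21) + a(27) → 48
d(28) + 32 → 60
48 + 60 → 108
a's leaf is at depth 2, giving a 2-bit codeword.

2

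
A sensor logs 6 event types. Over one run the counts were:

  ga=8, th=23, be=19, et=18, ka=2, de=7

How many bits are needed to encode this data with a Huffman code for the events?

180

Merge the two smallest weights repeatedly:
ka(2) + de(7) → 9
ga(8) + 9 → 17
17 + et(18) → 35
be(19) + th(23) → 42
35 + 42 → 77
Total encoded bits = sum of merged weights = 9 + 17 + 35 + 42 + 77 = 180.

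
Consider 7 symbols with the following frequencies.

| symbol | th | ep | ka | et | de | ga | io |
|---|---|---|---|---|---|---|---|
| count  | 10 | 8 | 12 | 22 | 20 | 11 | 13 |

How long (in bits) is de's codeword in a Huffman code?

2

Repeatedly merge the two smallest:
ep(8) + th(10) → 18
ga(11) + ka(12) → 23
io(13) + 18 → 31
de(20) + et(22) → 42
23 + 31 → 54
42 + 54 → 96
de's leaf is at depth 2, giving a 2-bit codeword.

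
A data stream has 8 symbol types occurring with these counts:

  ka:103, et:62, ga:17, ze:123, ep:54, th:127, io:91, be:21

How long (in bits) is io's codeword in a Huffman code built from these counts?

Huffman merges, smallest pair first:
ga(17) + be(21) → 38
38 + ep(54) → 92
et(62) + io(91) → 153
92 + ka(103) → 195
ze(123) + th(127) → 250
153 + 195 → 348
250 + 348 → 598
io sits 3 levels below the root, so its codeword is 3 bits.

3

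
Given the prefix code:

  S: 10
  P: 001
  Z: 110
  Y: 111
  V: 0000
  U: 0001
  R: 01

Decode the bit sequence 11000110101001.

ZPSSSR

Read left to right; each codeword is recognised as soon as it completes (prefix code):
  110→Z | 001→P | 10→S | 10→S | 10→S | 01→R
Decoded message: ZPSSSR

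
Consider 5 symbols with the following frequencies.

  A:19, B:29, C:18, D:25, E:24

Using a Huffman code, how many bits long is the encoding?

267

Greedily combine the two least-frequent nodes:
merge C(18) and A(19): 37
merge E(24) and D(25): 49
merge B(29) and 37: 66
merge 49 and 66: 115
Total encoded bits = sum of merged weights = 37 + 49 + 66 + 115 = 267.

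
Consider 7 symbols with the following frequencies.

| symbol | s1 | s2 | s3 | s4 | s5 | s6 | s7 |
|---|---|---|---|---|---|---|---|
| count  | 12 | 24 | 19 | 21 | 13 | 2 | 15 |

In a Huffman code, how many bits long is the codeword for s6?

4

Huffman merges, smallest pair first:
s6(2) + s1(12) → 14
s5(13) + 14 → 27
s7(15) + s3(19) → 34
s4(21) + s2(24) → 45
27 + 34 → 61
45 + 61 → 106
s6 sits 4 levels below the root, so its codeword is 4 bits.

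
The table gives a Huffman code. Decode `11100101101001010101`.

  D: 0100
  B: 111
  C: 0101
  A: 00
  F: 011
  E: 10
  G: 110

Read left to right; each codeword is recognised as soon as it completes (prefix code):
  111→B | 00→A | 10→E | 110→G | 10→E | 0101→C | 0101→C
Decoded message: BAEGECC

BAEGECC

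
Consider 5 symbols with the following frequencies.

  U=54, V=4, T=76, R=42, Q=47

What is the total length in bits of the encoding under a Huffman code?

Merge the two smallest weights repeatedly:
V(4) + R(42) → 46
46 + Q(47) → 93
U(54) + T(76) → 130
93 + 130 → 223
Each symbol's bit-cost is frequency × depth; summing gives 492 bits (equivalently 46 + 93 + 130 + 223).

492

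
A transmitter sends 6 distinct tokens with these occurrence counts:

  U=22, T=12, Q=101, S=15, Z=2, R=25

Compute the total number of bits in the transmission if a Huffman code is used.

Merge the two smallest weights repeatedly:
combine Z(2), T(12) → 14
combine 14, S(15) → 29
combine U(22), R(25) → 47
combine 29, 47 → 76
combine 76, Q(101) → 177
Total encoded bits = sum of merged weights = 14 + 29 + 47 + 76 + 177 = 343.

343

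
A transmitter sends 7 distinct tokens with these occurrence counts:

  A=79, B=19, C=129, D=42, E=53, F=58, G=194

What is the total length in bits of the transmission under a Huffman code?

1460

Build the Huffman tree bottom-up:
merge B(19) and D(42): 61
merge E(53) and F(58): 111
merge 61 and A(79): 140
merge 111 and C(129): 240
merge 140 and G(194): 334
merge 240 and 334: 574
Total encoded bits = sum of merged weights = 61 + 111 + 140 + 240 + 334 + 574 = 1460.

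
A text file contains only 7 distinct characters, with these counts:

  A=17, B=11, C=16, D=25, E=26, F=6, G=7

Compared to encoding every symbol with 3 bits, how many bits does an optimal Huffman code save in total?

38

Fixed-length: 3 bits × 108 symbols = 324 bits.
Huffman merges:
F(6) + G(7) → 13
B(11) + 13 → 24
C(16) + A(17) → 33
24 + D(25) → 49
E(26) + 33 → 59
49 + 59 → 108
Huffman total = 13 + 24 + 33 + 49 + 59 + 108 = 286 bits.
Saving = 324 − 286 = 38 bits.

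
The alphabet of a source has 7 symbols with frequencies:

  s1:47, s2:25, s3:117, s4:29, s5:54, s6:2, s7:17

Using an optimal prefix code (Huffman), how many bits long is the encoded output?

702

Build the Huffman tree bottom-up:
merge s6(2) and s7(17): 19
merge 19 and s2(25): 44
merge s4(29) and 44: 73
merge s1(47) and s5(54): 101
merge 73 and 101: 174
merge s3(117) and 174: 291
Each symbol's bit-cost is frequency × depth; summing gives 702 bits (equivalently 19 + 44 + 73 + 101 + 174 + 291).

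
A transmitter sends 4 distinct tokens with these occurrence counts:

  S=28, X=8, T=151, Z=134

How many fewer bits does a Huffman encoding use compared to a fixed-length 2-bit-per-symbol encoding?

Fixed-length: 2 bits × 321 symbols = 642 bits.
Huffman merges:
combine X(8), S(28) → 36
combine 36, Z(134) → 170
combine T(151), 170 → 321
Huffman total = 36 + 170 + 321 = 527 bits.
Saving = 642 − 527 = 115 bits.

115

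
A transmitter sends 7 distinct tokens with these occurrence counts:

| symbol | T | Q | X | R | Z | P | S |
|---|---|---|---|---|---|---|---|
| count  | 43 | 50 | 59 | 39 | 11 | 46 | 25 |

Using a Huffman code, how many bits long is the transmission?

Greedily combine the two least-frequent nodes:
merge Z(11) and S(25): 36
merge 36 and R(39): 75
merge T(43) and P(46): 89
merge Q(50) and X(59): 109
merge 75 and 89: 164
merge 109 and 164: 273
The encoded length is the sum of every internal node's weight: 36 + 75 + 89 + 109 + 164 + 273 = 746 bits.

746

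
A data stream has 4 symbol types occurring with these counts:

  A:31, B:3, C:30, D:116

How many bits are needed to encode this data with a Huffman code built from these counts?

Greedily combine the two least-frequent nodes:
merge B(3) and C(30): 33
merge A(31) and 33: 64
merge 64 and D(116): 180
Each symbol's bit-cost is frequency × depth; summing gives 277 bits (equivalently 33 + 64 + 180).

277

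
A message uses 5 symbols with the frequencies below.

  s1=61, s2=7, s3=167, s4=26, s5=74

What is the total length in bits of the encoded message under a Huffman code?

630

Greedily combine the two least-frequent nodes:
s2(7) + s4(26) → 33
33 + s1(61) → 94
s5(74) + 94 → 168
s3(167) + 168 → 335
Total encoded bits = sum of merged weights = 33 + 94 + 168 + 335 = 630.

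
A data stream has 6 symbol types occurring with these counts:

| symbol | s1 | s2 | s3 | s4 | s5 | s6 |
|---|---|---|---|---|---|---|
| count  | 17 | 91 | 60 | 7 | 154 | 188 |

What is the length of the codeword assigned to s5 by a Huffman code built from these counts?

Build the tree from the bottom:
merge s4(7) and s1(17): 24
merge 24 and s3(60): 84
merge 84 and s2(91): 175
merge s5(154) and 175: 329
merge s6(188) and 329: 517
s5 sits 2 levels below the root, so its codeword is 2 bits.

2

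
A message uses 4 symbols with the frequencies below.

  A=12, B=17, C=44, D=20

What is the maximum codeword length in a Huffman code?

Merge the two lowest-weight nodes at each step:
combine A(12), B(17) → 29
combine D(20), 29 → 49
combine C(44), 49 → 93
Maximum depth reached is 3.

3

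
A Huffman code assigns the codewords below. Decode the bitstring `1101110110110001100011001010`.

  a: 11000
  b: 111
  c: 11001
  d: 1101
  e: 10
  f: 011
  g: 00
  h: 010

Read left to right; each codeword is recognised as soon as it completes (prefix code):
  1101→d | 1101→d | 10→e | 11000→a | 11000→a | 11001→c | 010→h
Decoded message: ddeaach

ddeaach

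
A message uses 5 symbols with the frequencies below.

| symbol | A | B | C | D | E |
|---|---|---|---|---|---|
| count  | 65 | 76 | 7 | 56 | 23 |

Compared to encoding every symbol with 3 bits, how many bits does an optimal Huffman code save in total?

Fixed-length: 3 bits × 227 symbols = 681 bits.
Huffman merges:
merge C(7) and E(23): 30
merge 30 and D(56): 86
merge A(65) and B(76): 141
merge 86 and 141: 227
Huffman total = 30 + 86 + 141 + 227 = 484 bits.
Saving = 681 − 484 = 197 bits.

197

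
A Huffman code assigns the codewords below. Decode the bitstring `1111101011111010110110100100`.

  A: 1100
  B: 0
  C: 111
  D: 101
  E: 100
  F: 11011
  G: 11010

CGCGFBEE

Read left to right; each codeword is recognised as soon as it completes (prefix code):
  111→C | 11010→G | 111→C | 11010→G | 11011→F | 0→B | 100→E | 100→E
Decoded message: CGCGFBEE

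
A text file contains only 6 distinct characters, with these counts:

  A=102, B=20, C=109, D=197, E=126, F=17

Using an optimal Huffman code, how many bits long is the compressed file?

Build the Huffman tree bottom-up:
combine F(17), B(20) → 37
combine 37, A(102) → 139
combine C(109), E(126) → 235
combine 139, D(197) → 336
combine 235, 336 → 571
The encoded length is the sum of every internal node's weight: 37 + 139 + 235 + 336 + 571 = 1318 bits.

1318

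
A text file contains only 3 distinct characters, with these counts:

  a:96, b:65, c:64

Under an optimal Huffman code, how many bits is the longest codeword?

2

Merge the two lowest-weight nodes at each step:
combine c(64), b(65) → 129
combine a(96), 129 → 225
The first pair merged (c, b) ends up deepest, at depth 2.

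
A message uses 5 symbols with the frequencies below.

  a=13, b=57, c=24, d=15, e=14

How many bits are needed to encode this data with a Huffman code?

255

Build the Huffman tree bottom-up:
combine a(13), e(14) → 27
combine d(15), c(24) → 39
combine 27, 39 → 66
combine b(57), 66 → 123
Total encoded bits = sum of merged weights = 27 + 39 + 66 + 123 = 255.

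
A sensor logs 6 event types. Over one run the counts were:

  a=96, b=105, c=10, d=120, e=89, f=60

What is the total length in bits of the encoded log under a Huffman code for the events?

Build the Huffman tree bottom-up:
c(10) + f(60) → 70
70 + e(89) → 159
a(96) + b(105) → 201
d(120) + 159 → 279
201 + 279 → 480
Each symbol's bit-cost is frequency × depth; summing gives 1189 bits (equivalently 70 + 159 + 201 + 279 + 480).

1189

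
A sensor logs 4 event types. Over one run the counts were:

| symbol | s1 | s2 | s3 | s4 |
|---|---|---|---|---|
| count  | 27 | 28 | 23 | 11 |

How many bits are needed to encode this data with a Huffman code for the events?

178

Build the Huffman tree bottom-up:
merge s4(11) and s3(23): 34
merge s1(27) and s2(28): 55
merge 34 and 55: 89
The encoded length is the sum of every internal node's weight: 34 + 55 + 89 = 178 bits.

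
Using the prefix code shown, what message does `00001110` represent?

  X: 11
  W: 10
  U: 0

UUUUXW

Read left to right; each codeword is recognised as soon as it completes (prefix code):
  0→U | 0→U | 0→U | 0→U | 11→X | 10→W
Decoded message: UUUUXW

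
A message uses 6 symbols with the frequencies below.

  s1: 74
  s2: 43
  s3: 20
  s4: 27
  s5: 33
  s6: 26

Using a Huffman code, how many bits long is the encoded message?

Build the Huffman tree bottom-up:
combine s3(20), s6(26) → 46
combine s4(27), s5(33) → 60
combine s2(43), 46 → 89
combine 60, s1(74) → 134
combine 89, 134 → 223
Total encoded bits = sum of merged weights = 46 + 60 + 89 + 134 + 223 = 552.

552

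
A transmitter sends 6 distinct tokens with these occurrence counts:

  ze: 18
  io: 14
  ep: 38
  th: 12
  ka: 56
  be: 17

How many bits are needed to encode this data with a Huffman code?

Greedily combine the two least-frequent nodes:
combine th(12), io(14) → 26
combine be(17), ze(18) → 35
combine 26, 35 → 61
combine ep(38), ka(56) → 94
combine 61, 94 → 155
Total encoded bits = sum of merged weights = 26 + 35 + 61 + 94 + 155 = 371.

371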